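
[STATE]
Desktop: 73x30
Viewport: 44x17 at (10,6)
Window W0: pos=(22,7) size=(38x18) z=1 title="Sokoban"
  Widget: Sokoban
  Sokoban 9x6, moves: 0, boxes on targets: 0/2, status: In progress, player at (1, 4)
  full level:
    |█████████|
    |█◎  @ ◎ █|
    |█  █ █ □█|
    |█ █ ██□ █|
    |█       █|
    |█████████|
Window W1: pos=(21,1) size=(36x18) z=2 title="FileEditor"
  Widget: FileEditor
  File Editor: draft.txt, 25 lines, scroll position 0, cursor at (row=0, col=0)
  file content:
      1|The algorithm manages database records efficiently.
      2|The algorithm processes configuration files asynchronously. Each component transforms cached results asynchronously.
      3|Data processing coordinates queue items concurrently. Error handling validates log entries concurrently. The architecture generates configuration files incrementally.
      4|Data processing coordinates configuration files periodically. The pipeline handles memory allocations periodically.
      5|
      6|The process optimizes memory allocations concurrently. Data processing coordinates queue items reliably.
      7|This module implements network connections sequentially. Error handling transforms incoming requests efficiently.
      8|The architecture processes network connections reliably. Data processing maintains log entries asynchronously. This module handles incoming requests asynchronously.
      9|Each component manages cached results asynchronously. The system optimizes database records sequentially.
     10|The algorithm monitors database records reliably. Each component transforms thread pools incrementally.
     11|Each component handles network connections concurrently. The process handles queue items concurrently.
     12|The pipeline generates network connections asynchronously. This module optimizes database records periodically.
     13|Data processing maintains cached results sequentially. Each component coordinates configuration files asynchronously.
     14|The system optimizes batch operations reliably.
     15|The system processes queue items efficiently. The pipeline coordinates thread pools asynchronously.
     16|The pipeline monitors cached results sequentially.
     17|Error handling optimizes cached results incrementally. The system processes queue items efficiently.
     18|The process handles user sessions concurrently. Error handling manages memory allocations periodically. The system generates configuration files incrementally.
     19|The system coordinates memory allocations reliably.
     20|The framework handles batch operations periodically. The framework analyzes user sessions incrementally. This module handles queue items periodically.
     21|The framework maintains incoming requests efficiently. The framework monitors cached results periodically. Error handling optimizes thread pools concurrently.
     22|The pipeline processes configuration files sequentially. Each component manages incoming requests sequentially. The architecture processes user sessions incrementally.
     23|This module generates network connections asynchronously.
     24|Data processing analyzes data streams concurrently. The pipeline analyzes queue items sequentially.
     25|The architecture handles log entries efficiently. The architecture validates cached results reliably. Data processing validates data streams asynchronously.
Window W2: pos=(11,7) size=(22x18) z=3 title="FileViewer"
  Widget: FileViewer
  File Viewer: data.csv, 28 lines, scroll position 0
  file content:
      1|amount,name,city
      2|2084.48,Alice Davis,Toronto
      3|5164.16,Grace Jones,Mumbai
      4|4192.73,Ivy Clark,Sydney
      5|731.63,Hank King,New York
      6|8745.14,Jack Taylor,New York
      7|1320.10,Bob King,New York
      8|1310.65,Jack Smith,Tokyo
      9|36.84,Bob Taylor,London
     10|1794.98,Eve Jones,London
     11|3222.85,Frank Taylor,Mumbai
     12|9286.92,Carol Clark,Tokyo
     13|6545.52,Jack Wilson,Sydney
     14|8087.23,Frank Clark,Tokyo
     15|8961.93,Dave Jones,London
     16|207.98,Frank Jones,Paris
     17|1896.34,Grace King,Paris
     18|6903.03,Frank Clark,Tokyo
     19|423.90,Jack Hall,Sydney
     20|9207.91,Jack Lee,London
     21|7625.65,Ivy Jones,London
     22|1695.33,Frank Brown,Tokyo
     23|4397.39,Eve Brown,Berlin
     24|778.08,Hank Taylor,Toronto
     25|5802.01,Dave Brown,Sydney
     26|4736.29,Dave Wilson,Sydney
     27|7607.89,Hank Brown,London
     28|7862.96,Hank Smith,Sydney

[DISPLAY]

           ┃Data processing coordinates queu
 ┏━━━━━━━━━━━━━━━━━━━━┓sing coordinates conf
 ┃ FileViewer         ┃                     
 ┠────────────────────┨ optimizes memory all
 ┃amount,name,city   ▲┃ implements network c
 ┃2084.48,Alice Davis█┃cture processes netwo
 ┃5164.16,Grace Jones░┃ent manages cached re
 ┃4192.73,Ivy Clark,S░┃hm monitors database 
 ┃731.63,Hank King,Ne░┃ent handles network c
 ┃8745.14,Jack Taylor░┃e generates network c
 ┃1320.10,Bob King,Ne░┃sing maintains cached
 ┃1310.65,Jack Smith,░┃optimizes batch opera
 ┃36.84,Bob Taylor,Lo░┃━━━━━━━━━━━━━━━━━━━━━
 ┃1794.98,Eve Jones,L░┃                     
 ┃3222.85,Frank Taylo░┃                     
 ┃9286.92,Carol Clark░┃                     
 ┃6545.52,Jack Wilson░┃                     


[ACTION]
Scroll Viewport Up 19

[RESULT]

                                            
           ┏━━━━━━━━━━━━━━━━━━━━━━━━━━━━━━━━
           ┃ FileEditor                     
           ┠────────────────────────────────
           ┃█he algorithm manages database r
           ┃The algorithm processes configur
           ┃Data processing coordinates queu
 ┏━━━━━━━━━━━━━━━━━━━━┓sing coordinates conf
 ┃ FileViewer         ┃                     
 ┠────────────────────┨ optimizes memory all
 ┃amount,name,city   ▲┃ implements network c
 ┃2084.48,Alice Davis█┃cture processes netwo
 ┃5164.16,Grace Jones░┃ent manages cached re
 ┃4192.73,Ivy Clark,S░┃hm monitors database 
 ┃731.63,Hank King,Ne░┃ent handles network c
 ┃8745.14,Jack Taylor░┃e generates network c
 ┃1320.10,Bob King,Ne░┃sing maintains cached


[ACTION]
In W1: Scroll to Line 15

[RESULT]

                                            
           ┏━━━━━━━━━━━━━━━━━━━━━━━━━━━━━━━━
           ┃ FileEditor                     
           ┠────────────────────────────────
           ┃The pipeline generates network c
           ┃Data processing maintains cached
           ┃The system optimizes batch opera
 ┏━━━━━━━━━━━━━━━━━━━━┓processes queue items
 ┃ FileViewer         ┃e monitors cached res
 ┠────────────────────┨ing optimizes cached 
 ┃amount,name,city   ▲┃ handles user session
 ┃2084.48,Alice Davis█┃coordinates memory al
 ┃5164.16,Grace Jones░┃rk handles batch oper
 ┃4192.73,Ivy Clark,S░┃rk maintains incoming
 ┃731.63,Hank King,Ne░┃e processes configura
 ┃8745.14,Jack Taylor░┃ generates network co
 ┃1320.10,Bob King,Ne░┃sing analyzes data st


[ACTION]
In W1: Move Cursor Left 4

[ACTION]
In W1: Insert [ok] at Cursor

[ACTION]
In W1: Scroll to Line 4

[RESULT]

                                            
           ┏━━━━━━━━━━━━━━━━━━━━━━━━━━━━━━━━
           ┃ FileEditor                     
           ┠────────────────────────────────
           ┃Data processing coordinates conf
           ┃                                
           ┃The process optimizes memory all
 ┏━━━━━━━━━━━━━━━━━━━━┓ implements network c
 ┃ FileViewer         ┃cture processes netwo
 ┠────────────────────┨ent manages cached re
 ┃amount,name,city   ▲┃hm monitors database 
 ┃2084.48,Alice Davis█┃ent handles network c
 ┃5164.16,Grace Jones░┃e generates network c
 ┃4192.73,Ivy Clark,S░┃sing maintains cached
 ┃731.63,Hank King,Ne░┃optimizes batch opera
 ┃8745.14,Jack Taylor░┃processes queue items
 ┃1320.10,Bob King,Ne░┃e monitors cached res


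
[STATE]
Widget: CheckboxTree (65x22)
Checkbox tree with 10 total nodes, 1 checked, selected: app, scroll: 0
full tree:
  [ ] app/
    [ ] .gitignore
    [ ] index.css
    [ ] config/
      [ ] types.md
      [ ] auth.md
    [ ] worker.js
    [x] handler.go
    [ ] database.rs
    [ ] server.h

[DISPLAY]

>[-] app/                                                        
   [ ] .gitignore                                                
   [ ] index.css                                                 
   [ ] config/                                                   
     [ ] types.md                                                
     [ ] auth.md                                                 
   [ ] worker.js                                                 
   [x] handler.go                                                
   [ ] database.rs                                               
   [ ] server.h                                                  
                                                                 
                                                                 
                                                                 
                                                                 
                                                                 
                                                                 
                                                                 
                                                                 
                                                                 
                                                                 
                                                                 
                                                                 


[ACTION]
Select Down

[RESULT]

 [-] app/                                                        
>  [ ] .gitignore                                                
   [ ] index.css                                                 
   [ ] config/                                                   
     [ ] types.md                                                
     [ ] auth.md                                                 
   [ ] worker.js                                                 
   [x] handler.go                                                
   [ ] database.rs                                               
   [ ] server.h                                                  
                                                                 
                                                                 
                                                                 
                                                                 
                                                                 
                                                                 
                                                                 
                                                                 
                                                                 
                                                                 
                                                                 
                                                                 


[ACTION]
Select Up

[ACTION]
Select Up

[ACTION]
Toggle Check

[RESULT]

>[x] app/                                                        
   [x] .gitignore                                                
   [x] index.css                                                 
   [x] config/                                                   
     [x] types.md                                                
     [x] auth.md                                                 
   [x] worker.js                                                 
   [x] handler.go                                                
   [x] database.rs                                               
   [x] server.h                                                  
                                                                 
                                                                 
                                                                 
                                                                 
                                                                 
                                                                 
                                                                 
                                                                 
                                                                 
                                                                 
                                                                 
                                                                 


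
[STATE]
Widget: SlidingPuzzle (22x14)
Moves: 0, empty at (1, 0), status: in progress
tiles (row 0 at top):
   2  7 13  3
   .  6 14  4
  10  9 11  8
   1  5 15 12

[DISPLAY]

┌────┬────┬────┬────┐ 
│  2 │  7 │ 13 │  3 │ 
├────┼────┼────┼────┤ 
│    │  6 │ 14 │  4 │ 
├────┼────┼────┼────┤ 
│ 10 │  9 │ 11 │  8 │ 
├────┼────┼────┼────┤ 
│  1 │  5 │ 15 │ 12 │ 
└────┴────┴────┴────┘ 
Moves: 0              
                      
                      
                      
                      


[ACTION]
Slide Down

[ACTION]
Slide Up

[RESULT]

┌────┬────┬────┬────┐ 
│  2 │  7 │ 13 │  3 │ 
├────┼────┼────┼────┤ 
│    │  6 │ 14 │  4 │ 
├────┼────┼────┼────┤ 
│ 10 │  9 │ 11 │  8 │ 
├────┼────┼────┼────┤ 
│  1 │  5 │ 15 │ 12 │ 
└────┴────┴────┴────┘ 
Moves: 2              
                      
                      
                      
                      


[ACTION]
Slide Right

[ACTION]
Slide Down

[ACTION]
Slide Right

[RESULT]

┌────┬────┬────┬────┐ 
│    │  7 │ 13 │  3 │ 
├────┼────┼────┼────┤ 
│  2 │  6 │ 14 │  4 │ 
├────┼────┼────┼────┤ 
│ 10 │  9 │ 11 │  8 │ 
├────┼────┼────┼────┤ 
│  1 │  5 │ 15 │ 12 │ 
└────┴────┴────┴────┘ 
Moves: 3              
                      
                      
                      
                      


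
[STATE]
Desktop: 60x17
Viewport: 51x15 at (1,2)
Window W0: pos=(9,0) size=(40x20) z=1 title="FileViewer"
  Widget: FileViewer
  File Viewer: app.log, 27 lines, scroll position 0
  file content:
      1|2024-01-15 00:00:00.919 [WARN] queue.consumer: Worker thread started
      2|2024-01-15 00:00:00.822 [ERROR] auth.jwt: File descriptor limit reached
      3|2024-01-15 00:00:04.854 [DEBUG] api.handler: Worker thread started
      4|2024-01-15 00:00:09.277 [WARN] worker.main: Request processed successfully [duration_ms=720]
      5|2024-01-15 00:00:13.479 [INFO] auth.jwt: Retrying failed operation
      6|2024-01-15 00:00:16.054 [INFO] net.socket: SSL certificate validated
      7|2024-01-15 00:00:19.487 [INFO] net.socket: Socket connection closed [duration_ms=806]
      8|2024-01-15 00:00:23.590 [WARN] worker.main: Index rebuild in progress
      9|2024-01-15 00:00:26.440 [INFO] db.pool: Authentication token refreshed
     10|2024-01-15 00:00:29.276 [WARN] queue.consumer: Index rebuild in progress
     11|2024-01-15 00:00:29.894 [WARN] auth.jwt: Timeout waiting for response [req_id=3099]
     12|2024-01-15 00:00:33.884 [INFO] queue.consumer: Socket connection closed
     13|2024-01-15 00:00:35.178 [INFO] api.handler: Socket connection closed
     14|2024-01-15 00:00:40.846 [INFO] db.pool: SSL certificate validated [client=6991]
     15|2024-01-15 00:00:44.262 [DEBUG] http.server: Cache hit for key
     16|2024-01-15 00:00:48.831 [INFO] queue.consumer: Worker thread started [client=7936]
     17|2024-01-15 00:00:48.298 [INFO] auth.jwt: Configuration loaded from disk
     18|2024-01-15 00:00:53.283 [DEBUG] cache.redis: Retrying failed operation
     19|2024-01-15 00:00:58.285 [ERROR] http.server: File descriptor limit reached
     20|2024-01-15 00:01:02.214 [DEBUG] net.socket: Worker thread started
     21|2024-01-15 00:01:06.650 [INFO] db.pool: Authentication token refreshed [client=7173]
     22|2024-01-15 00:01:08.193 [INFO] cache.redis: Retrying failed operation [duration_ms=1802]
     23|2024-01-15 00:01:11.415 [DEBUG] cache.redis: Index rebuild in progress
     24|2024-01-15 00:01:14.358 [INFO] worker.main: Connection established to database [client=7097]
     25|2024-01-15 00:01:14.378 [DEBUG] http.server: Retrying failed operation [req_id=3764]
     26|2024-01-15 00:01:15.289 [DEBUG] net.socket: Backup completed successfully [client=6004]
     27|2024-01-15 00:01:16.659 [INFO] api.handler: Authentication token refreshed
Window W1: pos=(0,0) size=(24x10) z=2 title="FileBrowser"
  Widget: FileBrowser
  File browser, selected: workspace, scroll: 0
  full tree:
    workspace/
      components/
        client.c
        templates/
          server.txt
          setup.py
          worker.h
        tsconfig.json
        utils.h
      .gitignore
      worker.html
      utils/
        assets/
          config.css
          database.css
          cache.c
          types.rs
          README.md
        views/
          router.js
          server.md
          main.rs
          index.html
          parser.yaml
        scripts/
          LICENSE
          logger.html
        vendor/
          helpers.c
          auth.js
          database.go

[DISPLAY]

──────────────────────┨────────────────────────┨   
> [-] workspace/      ┃00:00.919 [WARN] queue.▲┃   
    [+] components/   ┃00:00.822 [ERROR] auth.█┃   
    .gitignore        ┃00:04.854 [DEBUG] api.h░┃   
    worker.html       ┃00:09.277 [WARN] worker░┃   
    [+] utils/        ┃00:13.479 [INFO] auth.j░┃   
                      ┃00:16.054 [INFO] net.so░┃   
━━━━━━━━━━━━━━━━━━━━━━┛00:19.487 [INFO] net.so░┃   
        ┃2024-01-15 00:00:23.590 [WARN] worker░┃   
        ┃2024-01-15 00:00:26.440 [INFO] db.poo░┃   
        ┃2024-01-15 00:00:29.276 [WARN] queue.░┃   
        ┃2024-01-15 00:00:29.894 [WARN] auth.j░┃   
        ┃2024-01-15 00:00:33.884 [INFO] queue.░┃   
        ┃2024-01-15 00:00:35.178 [INFO] api.ha░┃   
        ┃2024-01-15 00:00:40.846 [INFO] db.poo░┃   


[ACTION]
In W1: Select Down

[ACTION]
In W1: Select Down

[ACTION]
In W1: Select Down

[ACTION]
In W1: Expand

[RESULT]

──────────────────────┨────────────────────────┨   
  [-] workspace/      ┃00:00.919 [WARN] queue.▲┃   
    [+] components/   ┃00:00.822 [ERROR] auth.█┃   
    .gitignore        ┃00:04.854 [DEBUG] api.h░┃   
  > worker.html       ┃00:09.277 [WARN] worker░┃   
    [+] utils/        ┃00:13.479 [INFO] auth.j░┃   
                      ┃00:16.054 [INFO] net.so░┃   
━━━━━━━━━━━━━━━━━━━━━━┛00:19.487 [INFO] net.so░┃   
        ┃2024-01-15 00:00:23.590 [WARN] worker░┃   
        ┃2024-01-15 00:00:26.440 [INFO] db.poo░┃   
        ┃2024-01-15 00:00:29.276 [WARN] queue.░┃   
        ┃2024-01-15 00:00:29.894 [WARN] auth.j░┃   
        ┃2024-01-15 00:00:33.884 [INFO] queue.░┃   
        ┃2024-01-15 00:00:35.178 [INFO] api.ha░┃   
        ┃2024-01-15 00:00:40.846 [INFO] db.poo░┃   


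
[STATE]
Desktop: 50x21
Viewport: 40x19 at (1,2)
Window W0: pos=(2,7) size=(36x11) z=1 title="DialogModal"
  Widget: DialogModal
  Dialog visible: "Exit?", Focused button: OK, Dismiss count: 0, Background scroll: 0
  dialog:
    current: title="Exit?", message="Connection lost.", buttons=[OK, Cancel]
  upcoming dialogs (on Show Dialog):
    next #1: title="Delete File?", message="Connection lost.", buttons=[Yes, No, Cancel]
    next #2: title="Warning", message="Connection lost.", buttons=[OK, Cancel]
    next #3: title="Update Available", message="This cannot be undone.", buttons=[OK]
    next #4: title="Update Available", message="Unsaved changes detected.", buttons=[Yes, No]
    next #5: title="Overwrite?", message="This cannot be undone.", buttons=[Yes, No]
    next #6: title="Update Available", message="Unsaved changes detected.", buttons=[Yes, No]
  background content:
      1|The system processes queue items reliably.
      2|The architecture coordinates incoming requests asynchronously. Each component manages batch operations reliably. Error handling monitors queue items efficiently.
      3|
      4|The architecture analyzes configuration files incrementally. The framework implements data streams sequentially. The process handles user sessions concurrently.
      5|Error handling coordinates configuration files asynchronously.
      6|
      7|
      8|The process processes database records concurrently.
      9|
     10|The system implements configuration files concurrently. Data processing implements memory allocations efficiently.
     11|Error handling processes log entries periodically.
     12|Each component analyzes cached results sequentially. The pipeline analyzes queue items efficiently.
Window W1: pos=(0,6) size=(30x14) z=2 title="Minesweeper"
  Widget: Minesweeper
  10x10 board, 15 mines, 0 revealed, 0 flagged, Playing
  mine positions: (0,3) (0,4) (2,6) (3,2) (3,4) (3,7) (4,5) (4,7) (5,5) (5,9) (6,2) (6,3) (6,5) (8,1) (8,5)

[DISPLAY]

                                        
                                        
                                        
                                        
━━━━━━━━━━━━━━━━━━━━━━━━━━━━┓           
 Minesweeper                ┃━━━━━━━┓   
────────────────────────────┨       ┃   
■■■■■■■■■■                  ┃───────┨   
■■■■■■■■■■                  ┃items r┃   
■■■■■■■■■■                  ┃s incom┃   
■■■■■■■■■■                  ┃       ┃   
■■■■■■■■■■                  ┃onfigur┃   
■■■■■■■■■■                  ┃configu┃   
■■■■■■■■■■                  ┃       ┃   
■■■■■■■■■■                  ┃       ┃   
■■■■■■■■■■                  ┃━━━━━━━┛   
■■■■■■■■■■                  ┃           
━━━━━━━━━━━━━━━━━━━━━━━━━━━━┛           
                                        


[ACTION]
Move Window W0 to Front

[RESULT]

                                        
                                        
                                        
                                        
━━━━━━━━━━━━━━━━━━━━━━━━━━━━┓           
 ┏━━━━━━━━━━━━━━━━━━━━━━━━━━━━━━━━━━┓   
─┃ DialogModal                      ┃   
■┠──────────────────────────────────┨   
■┃The system processes queue items r┃   
■┃The arc┌──────────────────┐s incom┃   
■┃       │      Exit?       │       ┃   
■┃The arc│ Connection lost. │onfigur┃   
■┃Error h│  [OK]  Cancel    │configu┃   
■┃       └──────────────────┘       ┃   
■┃                                  ┃   
■┗━━━━━━━━━━━━━━━━━━━━━━━━━━━━━━━━━━┛   
■■■■■■■■■■                  ┃           
━━━━━━━━━━━━━━━━━━━━━━━━━━━━┛           
                                        


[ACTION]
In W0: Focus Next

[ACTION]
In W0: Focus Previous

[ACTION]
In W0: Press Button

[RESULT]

                                        
                                        
                                        
                                        
━━━━━━━━━━━━━━━━━━━━━━━━━━━━┓           
 ┏━━━━━━━━━━━━━━━━━━━━━━━━━━━━━━━━━━┓   
─┃ DialogModal                      ┃   
■┠──────────────────────────────────┨   
■┃The system processes queue items r┃   
■┃The architecture coordinates incom┃   
■┃                                  ┃   
■┃The architecture analyzes configur┃   
■┃Error handling coordinates configu┃   
■┃                                  ┃   
■┃                                  ┃   
■┗━━━━━━━━━━━━━━━━━━━━━━━━━━━━━━━━━━┛   
■■■■■■■■■■                  ┃           
━━━━━━━━━━━━━━━━━━━━━━━━━━━━┛           
                                        


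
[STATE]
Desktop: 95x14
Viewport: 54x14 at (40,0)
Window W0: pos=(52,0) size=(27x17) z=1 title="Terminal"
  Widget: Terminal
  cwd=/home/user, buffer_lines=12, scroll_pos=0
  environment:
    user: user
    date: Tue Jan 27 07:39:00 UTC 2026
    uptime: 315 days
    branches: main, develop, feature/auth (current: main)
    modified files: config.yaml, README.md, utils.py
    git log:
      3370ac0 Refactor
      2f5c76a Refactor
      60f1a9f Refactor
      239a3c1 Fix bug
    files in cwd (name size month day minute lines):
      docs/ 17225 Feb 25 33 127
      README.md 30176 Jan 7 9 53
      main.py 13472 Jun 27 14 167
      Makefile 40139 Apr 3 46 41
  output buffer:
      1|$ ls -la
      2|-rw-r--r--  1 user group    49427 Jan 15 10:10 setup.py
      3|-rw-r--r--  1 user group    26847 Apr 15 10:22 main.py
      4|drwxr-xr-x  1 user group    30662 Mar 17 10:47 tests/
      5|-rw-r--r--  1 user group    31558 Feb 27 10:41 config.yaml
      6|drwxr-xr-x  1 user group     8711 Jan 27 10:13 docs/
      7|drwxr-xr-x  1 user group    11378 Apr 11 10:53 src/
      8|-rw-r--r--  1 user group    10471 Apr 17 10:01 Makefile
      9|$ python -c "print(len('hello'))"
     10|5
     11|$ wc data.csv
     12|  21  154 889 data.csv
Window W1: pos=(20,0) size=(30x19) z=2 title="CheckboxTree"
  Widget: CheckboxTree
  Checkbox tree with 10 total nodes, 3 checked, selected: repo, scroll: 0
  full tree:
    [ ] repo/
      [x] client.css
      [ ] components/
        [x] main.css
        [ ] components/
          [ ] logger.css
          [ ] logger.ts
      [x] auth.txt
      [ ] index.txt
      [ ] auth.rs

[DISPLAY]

━━━━━━━━━┓  ┏━━━━━━━━━━━━━━━━━━━━━━━━━┓               
         ┃  ┃ Terminal                ┃               
─────────┨  ┠─────────────────────────┨               
         ┃  ┃$ ls -la                 ┃               
         ┃  ┃-rw-r--r--  1 user group ┃               
         ┃  ┃-rw-r--r--  1 user group ┃               
         ┃  ┃drwxr-xr-x  1 user group ┃               
/        ┃  ┃-rw-r--r--  1 user group ┃               
ss       ┃  ┃drwxr-xr-x  1 user group ┃               
s        ┃  ┃drwxr-xr-x  1 user group ┃               
         ┃  ┃-rw-r--r--  1 user group ┃               
         ┃  ┃$ python -c "print(len('h┃               
         ┃  ┃5                        ┃               
         ┃  ┃$ wc data.csv            ┃               


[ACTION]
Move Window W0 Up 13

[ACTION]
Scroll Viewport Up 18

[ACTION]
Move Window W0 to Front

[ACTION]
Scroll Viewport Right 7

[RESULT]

━━━━━━━━┓  ┏━━━━━━━━━━━━━━━━━━━━━━━━━┓                
        ┃  ┃ Terminal                ┃                
────────┨  ┠─────────────────────────┨                
        ┃  ┃$ ls -la                 ┃                
        ┃  ┃-rw-r--r--  1 user group ┃                
        ┃  ┃-rw-r--r--  1 user group ┃                
        ┃  ┃drwxr-xr-x  1 user group ┃                
        ┃  ┃-rw-r--r--  1 user group ┃                
s       ┃  ┃drwxr-xr-x  1 user group ┃                
        ┃  ┃drwxr-xr-x  1 user group ┃                
        ┃  ┃-rw-r--r--  1 user group ┃                
        ┃  ┃$ python -c "print(len('h┃                
        ┃  ┃5                        ┃                
        ┃  ┃$ wc data.csv            ┃                


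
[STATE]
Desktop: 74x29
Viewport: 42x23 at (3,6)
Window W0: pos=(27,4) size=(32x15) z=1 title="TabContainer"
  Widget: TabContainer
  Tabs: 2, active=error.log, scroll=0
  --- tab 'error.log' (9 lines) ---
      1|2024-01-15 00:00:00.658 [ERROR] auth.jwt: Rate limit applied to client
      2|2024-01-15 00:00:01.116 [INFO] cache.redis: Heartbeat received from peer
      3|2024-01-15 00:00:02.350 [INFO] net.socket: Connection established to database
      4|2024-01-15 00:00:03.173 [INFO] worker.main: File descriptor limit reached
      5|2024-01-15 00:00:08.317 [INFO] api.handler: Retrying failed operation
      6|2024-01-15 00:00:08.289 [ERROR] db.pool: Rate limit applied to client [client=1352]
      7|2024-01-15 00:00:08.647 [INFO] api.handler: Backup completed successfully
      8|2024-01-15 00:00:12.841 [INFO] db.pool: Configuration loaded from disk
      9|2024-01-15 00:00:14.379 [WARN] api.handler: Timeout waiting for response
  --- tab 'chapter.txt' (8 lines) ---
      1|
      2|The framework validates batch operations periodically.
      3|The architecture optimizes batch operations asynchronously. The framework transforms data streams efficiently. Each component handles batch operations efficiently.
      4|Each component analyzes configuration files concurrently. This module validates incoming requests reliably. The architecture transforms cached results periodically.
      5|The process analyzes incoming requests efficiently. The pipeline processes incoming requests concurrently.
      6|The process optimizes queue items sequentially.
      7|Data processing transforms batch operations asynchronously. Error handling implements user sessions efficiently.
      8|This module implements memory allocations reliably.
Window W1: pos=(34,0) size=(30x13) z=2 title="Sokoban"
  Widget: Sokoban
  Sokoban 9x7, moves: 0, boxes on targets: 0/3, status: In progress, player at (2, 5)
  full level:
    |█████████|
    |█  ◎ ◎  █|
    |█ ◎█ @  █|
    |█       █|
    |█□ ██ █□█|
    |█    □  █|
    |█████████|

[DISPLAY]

                        ┠──────┃█       █ 
                        ┃[error┃█□ ██ █□█ 
                        ┃──────┃█    □  █ 
                        ┃2024-0┃█████████ 
                        ┃2024-0┃Moves: 0  
                        ┃2024-0┃          
                        ┃2024-0┗━━━━━━━━━━
                        ┃2024-01-15 00:00:
                        ┃2024-01-15 00:00:
                        ┃2024-01-15 00:00:
                        ┃2024-01-15 00:00:
                        ┃2024-01-15 00:00:
                        ┗━━━━━━━━━━━━━━━━━
                                          
                                          
                                          
                                          
                                          
                                          
                                          
                                          
                                          
                                          


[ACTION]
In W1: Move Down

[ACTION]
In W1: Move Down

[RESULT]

                        ┠──────┃█       █ 
                        ┃[error┃█□ ██@█□█ 
                        ┃──────┃█    □  █ 
                        ┃2024-0┃█████████ 
                        ┃2024-0┃Moves: 2  
                        ┃2024-0┃          
                        ┃2024-0┗━━━━━━━━━━
                        ┃2024-01-15 00:00:
                        ┃2024-01-15 00:00:
                        ┃2024-01-15 00:00:
                        ┃2024-01-15 00:00:
                        ┃2024-01-15 00:00:
                        ┗━━━━━━━━━━━━━━━━━
                                          
                                          
                                          
                                          
                                          
                                          
                                          
                                          
                                          
                                          


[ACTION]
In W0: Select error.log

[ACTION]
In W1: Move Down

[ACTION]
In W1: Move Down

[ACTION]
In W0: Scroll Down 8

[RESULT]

                        ┠──────┃█       █ 
                        ┃[error┃█□ ██@█□█ 
                        ┃──────┃█    □  █ 
                        ┃2024-0┃█████████ 
                        ┃      ┃Moves: 2  
                        ┃      ┃          
                        ┃      ┗━━━━━━━━━━
                        ┃                 
                        ┃                 
                        ┃                 
                        ┃                 
                        ┃                 
                        ┗━━━━━━━━━━━━━━━━━
                                          
                                          
                                          
                                          
                                          
                                          
                                          
                                          
                                          
                                          


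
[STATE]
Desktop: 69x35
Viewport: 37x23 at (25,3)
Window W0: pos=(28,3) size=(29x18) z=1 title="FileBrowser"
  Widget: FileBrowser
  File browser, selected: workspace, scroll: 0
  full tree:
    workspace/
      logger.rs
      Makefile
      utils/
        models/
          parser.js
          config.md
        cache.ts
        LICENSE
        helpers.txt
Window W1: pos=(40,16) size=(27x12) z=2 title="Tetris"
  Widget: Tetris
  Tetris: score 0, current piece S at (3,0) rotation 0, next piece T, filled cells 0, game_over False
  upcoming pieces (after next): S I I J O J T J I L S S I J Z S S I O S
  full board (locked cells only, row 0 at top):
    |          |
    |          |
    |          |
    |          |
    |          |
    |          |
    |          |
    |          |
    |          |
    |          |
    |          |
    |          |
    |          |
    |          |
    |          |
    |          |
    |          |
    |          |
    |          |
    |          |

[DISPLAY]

   ┏━━━━━━━━━━━━━━━━━━━━━━━━━━━┓     
   ┃ FileBrowser               ┃     
   ┠───────────────────────────┨     
   ┃> [-] workspace/           ┃     
   ┃    logger.rs              ┃     
   ┃    Makefile               ┃     
   ┃    [+] utils/             ┃     
   ┃                           ┃     
   ┃                           ┃     
   ┃                           ┃     
   ┃                           ┃     
   ┃                           ┃     
   ┃                           ┃     
   ┃           ┏━━━━━━━━━━━━━━━━━━━━━
   ┃           ┃ Tetris              
   ┃           ┠─────────────────────
   ┃           ┃          │Next:     
   ┗━━━━━━━━━━━┃          │ ▒        
               ┃          │▒▒▒       
               ┃          │          
               ┃          │          
               ┃          │          
               ┃          │Score:    


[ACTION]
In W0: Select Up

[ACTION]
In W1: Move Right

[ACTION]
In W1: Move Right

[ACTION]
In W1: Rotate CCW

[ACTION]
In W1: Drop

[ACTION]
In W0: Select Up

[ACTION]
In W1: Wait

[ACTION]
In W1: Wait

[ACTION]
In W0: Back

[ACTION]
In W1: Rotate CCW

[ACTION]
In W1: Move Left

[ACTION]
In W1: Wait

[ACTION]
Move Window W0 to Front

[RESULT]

   ┏━━━━━━━━━━━━━━━━━━━━━━━━━━━┓     
   ┃ FileBrowser               ┃     
   ┠───────────────────────────┨     
   ┃> [-] workspace/           ┃     
   ┃    logger.rs              ┃     
   ┃    Makefile               ┃     
   ┃    [+] utils/             ┃     
   ┃                           ┃     
   ┃                           ┃     
   ┃                           ┃     
   ┃                           ┃     
   ┃                           ┃     
   ┃                           ┃     
   ┃                           ┃━━━━━
   ┃                           ┃     
   ┃                           ┃─────
   ┃                           ┃     
   ┗━━━━━━━━━━━━━━━━━━━━━━━━━━━┛     
               ┃          │▒▒▒       
               ┃          │          
               ┃          │          
               ┃          │          
               ┃          │Score:    


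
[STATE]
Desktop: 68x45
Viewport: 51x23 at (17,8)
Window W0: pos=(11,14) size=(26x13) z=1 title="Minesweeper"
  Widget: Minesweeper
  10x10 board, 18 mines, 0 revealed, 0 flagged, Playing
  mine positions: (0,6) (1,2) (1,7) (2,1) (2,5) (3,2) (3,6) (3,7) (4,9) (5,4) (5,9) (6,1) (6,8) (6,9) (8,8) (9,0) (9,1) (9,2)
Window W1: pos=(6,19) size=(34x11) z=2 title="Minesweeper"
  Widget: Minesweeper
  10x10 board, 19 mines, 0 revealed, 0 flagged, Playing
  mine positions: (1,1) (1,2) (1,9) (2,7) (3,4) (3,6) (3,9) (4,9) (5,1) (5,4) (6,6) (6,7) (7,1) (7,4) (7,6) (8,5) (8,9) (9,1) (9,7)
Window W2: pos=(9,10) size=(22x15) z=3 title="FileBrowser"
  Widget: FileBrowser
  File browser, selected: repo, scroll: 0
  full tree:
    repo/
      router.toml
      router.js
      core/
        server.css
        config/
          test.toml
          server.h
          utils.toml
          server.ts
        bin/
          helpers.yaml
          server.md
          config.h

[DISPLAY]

                                                   
                                                   
━━━━━━━━━━━━━┓                                     
owser        ┃                                     
─────────────┨                                     
epo/         ┃                                     
ter.toml     ┃━━━━━┓                               
ter.js       ┃     ┃                               
 core/       ┃─────┨                               
             ┃     ┃                               
             ┃     ┃                               
             ┃━━━━━━━━┓                            
             ┃        ┃                            
             ┃────────┨                            
             ┃        ┃                            
             ┃        ┃                            
━━━━━━━━━━━━━┛        ┃                            
                      ┃                            
                      ┃                            
                      ┃                            
                      ┃                            
━━━━━━━━━━━━━━━━━━━━━━┛                            
                                                   


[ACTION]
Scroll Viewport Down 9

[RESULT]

             ┃     ┃                               
             ┃     ┃                               
             ┃━━━━━━━━┓                            
             ┃        ┃                            
             ┃────────┨                            
             ┃        ┃                            
             ┃        ┃                            
━━━━━━━━━━━━━┛        ┃                            
                      ┃                            
                      ┃                            
                      ┃                            
                      ┃                            
━━━━━━━━━━━━━━━━━━━━━━┛                            
                                                   
                                                   
                                                   
                                                   
                                                   
                                                   
                                                   
                                                   
                                                   
                                                   


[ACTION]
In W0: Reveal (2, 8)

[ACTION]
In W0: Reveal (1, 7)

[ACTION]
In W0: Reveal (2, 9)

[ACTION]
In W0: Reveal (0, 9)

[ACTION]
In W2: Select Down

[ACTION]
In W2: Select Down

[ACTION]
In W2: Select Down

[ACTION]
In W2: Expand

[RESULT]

erver.css    ┃     ┃                               
+] config/   ┃     ┃                               
+] bin/      ┃━━━━━━━━┓                            
             ┃        ┃                            
             ┃────────┨                            
             ┃        ┃                            
             ┃        ┃                            
━━━━━━━━━━━━━┛        ┃                            
                      ┃                            
                      ┃                            
                      ┃                            
                      ┃                            
━━━━━━━━━━━━━━━━━━━━━━┛                            
                                                   
                                                   
                                                   
                                                   
                                                   
                                                   
                                                   
                                                   
                                                   
                                                   
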